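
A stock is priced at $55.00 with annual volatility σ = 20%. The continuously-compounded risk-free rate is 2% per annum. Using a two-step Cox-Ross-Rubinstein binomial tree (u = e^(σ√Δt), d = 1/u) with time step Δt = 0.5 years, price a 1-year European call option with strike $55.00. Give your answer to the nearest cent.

$4.41

CRR parameters: u = e^(σ√Δt) = e^(0.2·√0.5) = 1.1519, d = 1/u = 0.8681
Per-period rate: rΔt = 0.02·0.5 = 0.01, so R = e^0.01 = 1.0101
Risk-neutral probability p = (e^0.01 − 0.8681)/(1.1519 − 0.8681) = 0.1419/0.2838 = 0.5001
Terminal stock prices: S_uu = 72.98, S_ud = 55, S_dd = 41.45
Terminal payoffs (S − K): max(17.98, 0) = 17.98, max(0, 0) = 0, max(-13.55, 0) = 0
Node u (S = 63.36): V_u = e^(−0.01)·[0.5001·17.9793 + 0.4999·0.0000] = 8.9023
Node d (S = 47.75): V_d = e^(−0.01)·[0.5001·0.0000 + 0.4999·0.0000] = 0.0000
Node 0 (S = 55): V_0 = e^(−0.01)·[0.5001·8.9023 + 0.4999·0.0000] = 4.4079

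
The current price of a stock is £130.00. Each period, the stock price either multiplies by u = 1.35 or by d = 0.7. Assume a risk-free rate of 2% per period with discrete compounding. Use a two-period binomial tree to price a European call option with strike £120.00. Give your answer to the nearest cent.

Risk-neutral probability p = (1 + 0.02 − 0.7)/(1.35 − 0.7) = 0.3200/0.6500 = 0.4923
Terminal stock prices: S_uu = 236.9, S_ud = 122.8, S_dd = 63.7
Terminal payoffs (S − K): max(116.9, 0) = 116.9, max(2.85, 0) = 2.85, max(-56.3, 0) = 0
Node u (S = 175.5): V_u = 1/1.02·[0.4923·116.9250 + 0.5077·2.8500] = 57.8529
Node d (S = 91): V_d = 1/1.02·[0.4923·2.8500 + 0.5077·0.0000] = 1.3756
Node 0 (S = 130): V_0 = 1/1.02·[0.4923·57.8529 + 0.5077·1.3756] = 28.6077

£28.61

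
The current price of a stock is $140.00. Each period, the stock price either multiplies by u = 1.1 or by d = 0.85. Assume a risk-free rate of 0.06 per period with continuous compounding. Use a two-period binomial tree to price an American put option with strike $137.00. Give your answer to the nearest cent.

$3.29

Risk-neutral probability p = (e^0.06 − 0.85)/(1.1 − 0.85) = 0.2118/0.2500 = 0.8473
Terminal stock prices: S_uu = 169.4, S_ud = 130.9, S_dd = 101.1
Terminal payoffs (K − S): max(-32.4, 0) = 0, max(6.1, 0) = 6.1, max(35.85, 0) = 35.85
Node u (S = 154): continuation = e^(−0.06)·[0.8473·0.0000 + 0.1527·6.1000] = 0.8770; exercise value = 0.0000 ≤ continuation, so V_u = 0.8770
Node d (S = 119): continuation = e^(−0.06)·[0.8473·6.1000 + 0.1527·35.8500] = 10.0217; exercise value = 18.0000 > continuation, so V_d = 18.0000 (exercise)
Node 0 (S = 140): continuation = e^(−0.06)·[0.8473·0.8770 + 0.1527·18.0000] = 3.2876; exercise value = 0.0000 ≤ continuation, so V_0 = 3.2876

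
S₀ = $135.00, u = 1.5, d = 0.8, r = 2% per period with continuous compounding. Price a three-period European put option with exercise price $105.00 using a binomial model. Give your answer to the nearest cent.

Risk-neutral probability p = (e^0.02 − 0.8)/(1.5 − 0.8) = 0.2202/0.7000 = 0.3146
Terminal stock prices: S_uuu = 455.6, S_uud = 243, S_udd = 129.6, S_ddd = 69.12
Terminal payoffs (K − S): max(-350.6, 0) = 0, max(-138, 0) = 0, max(-24.6, 0) = 0, max(35.88, 0) = 35.88
Node uu (S = 303.8): V_uu = e^(−0.02)·[0.3146·0.0000 + 0.6854·0.0000] = 0.0000
Node ud (S = 162): V_ud = e^(−0.02)·[0.3146·0.0000 + 0.6854·0.0000] = 0.0000
Node dd (S = 86.4): V_dd = e^(−0.02)·[0.3146·0.0000 + 0.6854·35.8800] = 24.1061
Node u (S = 202.5): V_u = e^(−0.02)·[0.3146·0.0000 + 0.6854·0.0000] = 0.0000
Node d (S = 108): V_d = e^(−0.02)·[0.3146·0.0000 + 0.6854·24.1061] = 16.1958
Node 0 (S = 135): V_0 = e^(−0.02)·[0.3146·0.0000 + 0.6854·16.1958] = 10.8812

$10.88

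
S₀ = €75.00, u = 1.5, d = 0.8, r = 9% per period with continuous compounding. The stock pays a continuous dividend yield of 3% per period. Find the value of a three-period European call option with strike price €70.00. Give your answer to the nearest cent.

Per-period risk-free factor R = e^0.09 = 1.0942; dividend-adjusted growth = e^(0.09−0.03) = 1.0618.
Risk-neutral probability p = (1.0618 − 0.8)/(1.5 − 0.8) = 0.2618/0.7000 = 0.3741
Terminal stock prices: S_uuu = 253.1, S_uud = 135, S_udd = 72, S_ddd = 38.4
Terminal payoffs (S − K): max(183.1, 0) = 183.1, max(65, 0) = 65, max(2, 0) = 2, max(-31.6, 0) = 0
Node uu (S = 168.8): V_uu = e^(−0.09)·[0.3741·183.1250 + 0.6259·65.0000] = 99.7875
Node ud (S = 90): V_ud = e^(−0.09)·[0.3741·65.0000 + 0.6259·2.0000] = 23.3649
Node dd (S = 48): V_dd = e^(−0.09)·[0.3741·2.0000 + 0.6259·0.0000] = 0.6837
Node u (S = 112.5): V_u = e^(−0.09)·[0.3741·99.7875 + 0.6259·23.3649] = 47.4796
Node d (S = 60): V_d = e^(−0.09)·[0.3741·23.3649 + 0.6259·0.6837] = 8.3786
Node 0 (S = 75): V_0 = e^(−0.09)·[0.3741·47.4796 + 0.6259·8.3786] = 21.0245

€21.02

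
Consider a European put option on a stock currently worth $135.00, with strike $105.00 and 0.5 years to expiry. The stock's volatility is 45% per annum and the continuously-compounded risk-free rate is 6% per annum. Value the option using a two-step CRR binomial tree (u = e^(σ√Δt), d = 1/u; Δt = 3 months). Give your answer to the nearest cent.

CRR parameters: u = e^(σ√Δt) = e^(0.45·√0.25) = 1.2523, d = 1/u = 0.7985
Per-period rate: rΔt = 0.06·0.25 = 0.015, so R = e^0.015 = 1.0151
Risk-neutral probability p = (e^0.015 − 0.7985)/(1.2523 − 0.7985) = 0.2166/0.4538 = 0.4773
Terminal stock prices: S_uu = 211.7, S_ud = 135, S_dd = 86.08
Terminal payoffs (K − S): max(-106.7, 0) = 0, max(-30, 0) = 0, max(18.92, 0) = 18.92
Node u (S = 169.1): V_u = e^(−0.015)·[0.4773·0.0000 + 0.5227·0.0000] = 0.0000
Node d (S = 107.8): V_d = e^(−0.015)·[0.4773·0.0000 + 0.5227·18.9202] = 9.7426
Node 0 (S = 135): V_0 = e^(−0.015)·[0.4773·0.0000 + 0.5227·9.7426] = 5.0167

$5.02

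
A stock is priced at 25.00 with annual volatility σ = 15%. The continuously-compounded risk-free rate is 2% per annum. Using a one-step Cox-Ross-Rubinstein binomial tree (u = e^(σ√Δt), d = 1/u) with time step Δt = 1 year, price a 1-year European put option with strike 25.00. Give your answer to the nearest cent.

CRR parameters: u = e^(σ√Δt) = e^(0.15·√1) = 1.1618, d = 1/u = 0.8607
Per-period rate: rΔt = 0.02·1 = 0.02, so R = e^0.02 = 1.0202
Risk-neutral probability p = (e^0.02 − 0.8607)/(1.1618 − 0.8607) = 0.1595/0.3011 = 0.5297
Terminal stock prices: S_u = 29.05, S_d = 21.52
Terminal payoffs (K − S): max(-4.046, 0) = 0, max(3.482, 0) = 3.482
Node 0 (S = 25): V_0 = e^(−0.02)·[0.5297·0.0000 + 0.4703·3.4823] = 1.6054

1.61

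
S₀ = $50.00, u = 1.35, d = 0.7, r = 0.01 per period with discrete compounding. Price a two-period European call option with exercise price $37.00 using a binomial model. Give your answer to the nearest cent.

Risk-neutral probability p = (1 + 0.01 − 0.7)/(1.35 − 0.7) = 0.3100/0.6500 = 0.4769
Terminal stock prices: S_uu = 91.13, S_ud = 47.25, S_dd = 24.5
Terminal payoffs (S − K): max(54.13, 0) = 54.13, max(10.25, 0) = 10.25, max(-12.5, 0) = 0
Node u (S = 67.5): V_u = 1/1.01·[0.4769·54.1250 + 0.5231·10.2500] = 30.8663
Node d (S = 35): V_d = 1/1.01·[0.4769·10.2500 + 0.5231·0.0000] = 4.8401
Node 0 (S = 50): V_0 = 1/1.01·[0.4769·30.8663 + 0.5231·4.8401] = 17.0818

$17.08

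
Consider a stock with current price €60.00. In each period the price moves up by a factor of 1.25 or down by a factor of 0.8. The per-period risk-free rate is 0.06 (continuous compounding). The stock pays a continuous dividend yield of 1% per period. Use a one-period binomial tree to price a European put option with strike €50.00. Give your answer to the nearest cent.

Per-period risk-free factor R = e^0.06 = 1.0618; dividend-adjusted growth = e^(0.06−0.01) = 1.0513.
Risk-neutral probability p = (1.0513 − 0.8)/(1.25 − 0.8) = 0.2513/0.4500 = 0.5584
Terminal stock prices: S_u = 75, S_d = 48
Terminal payoffs (K − S): max(-25, 0) = 0, max(2, 0) = 2
Node 0 (S = 60): V_0 = e^(−0.06)·[0.5584·0.0000 + 0.4416·2.0000] = 0.8318

€0.83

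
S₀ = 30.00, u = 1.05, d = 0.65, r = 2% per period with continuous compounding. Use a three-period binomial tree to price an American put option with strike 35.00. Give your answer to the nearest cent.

5.00

Risk-neutral probability p = (e^0.02 − 0.65)/(1.05 − 0.65) = 0.3702/0.4000 = 0.9255
Terminal stock prices: S_uuu = 34.73, S_uud = 21.5, S_udd = 13.31, S_ddd = 8.239
Terminal payoffs (K − S): max(0.2712, 0) = 0.2712, max(13.5, 0) = 13.5, max(21.69, 0) = 21.69, max(26.76, 0) = 26.76
Node uu (S = 33.08): continuation = e^(−0.02)·[0.9255·0.2712 + 0.0745·13.5012] = 1.2320; exercise value = 1.9250 > continuation, so V_uu = 1.9250 (exercise)
Node ud (S = 20.48): continuation = e^(−0.02)·[0.9255·13.5012 + 0.0745·21.6912] = 13.8320; exercise value = 14.5250 > continuation, so V_ud = 14.5250 (exercise)
Node dd (S = 12.68): continuation = e^(−0.02)·[0.9255·21.6912 + 0.0745·26.7613] = 21.6320; exercise value = 22.3250 > continuation, so V_dd = 22.3250 (exercise)
Node u (S = 31.5): continuation = e^(−0.02)·[0.9255·1.9250 + 0.0745·14.5250] = 2.8070; exercise value = 3.5000 > continuation, so V_u = 3.5000 (exercise)
Node d (S = 19.5): continuation = e^(−0.02)·[0.9255·14.5250 + 0.0745·22.3250] = 14.8070; exercise value = 15.5000 > continuation, so V_d = 15.5000 (exercise)
Node 0 (S = 30): continuation = e^(−0.02)·[0.9255·3.5000 + 0.0745·15.5000] = 4.3070; exercise value = 5.0000 > continuation, so V_0 = 5.0000 (exercise)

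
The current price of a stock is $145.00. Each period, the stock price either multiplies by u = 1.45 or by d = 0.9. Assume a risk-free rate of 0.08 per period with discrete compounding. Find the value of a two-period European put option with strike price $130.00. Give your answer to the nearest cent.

$4.87

Risk-neutral probability p = (1 + 0.08 − 0.9)/(1.45 − 0.9) = 0.1800/0.5500 = 0.3273
Terminal stock prices: S_uu = 304.9, S_ud = 189.2, S_dd = 117.5
Terminal payoffs (K − S): max(-174.9, 0) = 0, max(-59.22, 0) = 0, max(12.55, 0) = 12.55
Node u (S = 210.2): V_u = 1/1.08·[0.3273·0.0000 + 0.6727·0.0000] = 0.0000
Node d (S = 130.5): V_d = 1/1.08·[0.3273·0.0000 + 0.6727·12.5500] = 7.8173
Node 0 (S = 145): V_0 = 1/1.08·[0.3273·0.0000 + 0.6727·7.8173] = 4.8694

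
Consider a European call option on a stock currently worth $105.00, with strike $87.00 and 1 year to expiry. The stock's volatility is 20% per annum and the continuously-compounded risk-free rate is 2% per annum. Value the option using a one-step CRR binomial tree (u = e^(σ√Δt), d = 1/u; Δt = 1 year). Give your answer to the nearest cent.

$20.23

CRR parameters: u = e^(σ√Δt) = e^(0.2·√1) = 1.2214, d = 1/u = 0.8187
Per-period rate: rΔt = 0.02·1 = 0.02, so R = e^0.02 = 1.0202
Risk-neutral probability p = (e^0.02 − 0.8187)/(1.2214 − 0.8187) = 0.2015/0.4027 = 0.5003
Terminal stock prices: S_u = 128.2, S_d = 85.97
Terminal payoffs (S − K): max(41.25, 0) = 41.25, max(-1.033, 0) = 0
Node 0 (S = 105): V_0 = e^(−0.02)·[0.5003·41.2473 + 0.4997·0.0000] = 20.2288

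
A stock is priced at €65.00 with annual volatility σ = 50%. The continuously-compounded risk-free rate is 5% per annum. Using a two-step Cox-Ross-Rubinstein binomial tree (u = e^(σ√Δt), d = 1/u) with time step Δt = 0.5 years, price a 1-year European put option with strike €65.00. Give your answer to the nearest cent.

€9.56

CRR parameters: u = e^(σ√Δt) = e^(0.5·√0.5) = 1.4241, d = 1/u = 0.7022
Per-period rate: rΔt = 0.05·0.5 = 0.025, so R = e^0.025 = 1.0253
Risk-neutral probability p = (e^0.025 − 0.7022)/(1.4241 − 0.7022) = 0.3231/0.7219 = 0.4476
Terminal stock prices: S_uu = 131.8, S_ud = 65, S_dd = 32.05
Terminal payoffs (K − S): max(-66.83, 0) = 0, max(0, 0) = 0, max(32.95, 0) = 32.95
Node u (S = 92.57): V_u = e^(−0.025)·[0.4476·0.0000 + 0.5524·0.0000] = 0.0000
Node d (S = 45.64): V_d = e^(−0.025)·[0.4476·0.0000 + 0.5524·32.9505] = 17.7529
Node 0 (S = 65): V_0 = e^(−0.025)·[0.4476·0.0000 + 0.5524·17.7529] = 9.5648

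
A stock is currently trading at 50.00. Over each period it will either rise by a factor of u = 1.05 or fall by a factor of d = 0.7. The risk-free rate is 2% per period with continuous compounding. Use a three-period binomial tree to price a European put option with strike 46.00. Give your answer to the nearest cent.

1.89

Risk-neutral probability p = (e^0.02 − 0.7)/(1.05 − 0.7) = 0.3202/0.3500 = 0.9149
Terminal stock prices: S_uuu = 57.88, S_uud = 38.59, S_udd = 25.72, S_ddd = 17.15
Terminal payoffs (K − S): max(-11.88, 0) = 0, max(7.413, 0) = 7.413, max(20.28, 0) = 20.28, max(28.85, 0) = 28.85
Node uu (S = 55.12): V_uu = e^(−0.02)·[0.9149·0.0000 + 0.0851·7.4125] = 0.6186
Node ud (S = 36.75): V_ud = e^(−0.02)·[0.9149·7.4125 + 0.0851·20.2750] = 8.3391
Node dd (S = 24.5): V_dd = e^(−0.02)·[0.9149·20.2750 + 0.0851·28.8500] = 20.5891
Node u (S = 52.5): V_u = e^(−0.02)·[0.9149·0.6186 + 0.0851·8.3391] = 1.2507
Node d (S = 35): V_d = e^(−0.02)·[0.9149·8.3391 + 0.0851·20.5891] = 9.1963
Node 0 (S = 50): V_0 = e^(−0.02)·[0.9149·1.2507 + 0.0851·9.1963] = 1.8890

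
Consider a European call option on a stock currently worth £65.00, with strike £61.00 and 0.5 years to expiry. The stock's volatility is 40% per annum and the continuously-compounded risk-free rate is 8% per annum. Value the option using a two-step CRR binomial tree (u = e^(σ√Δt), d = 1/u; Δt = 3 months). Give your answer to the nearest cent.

£10.57

CRR parameters: u = e^(σ√Δt) = e^(0.4·√0.25) = 1.2214, d = 1/u = 0.8187
Per-period rate: rΔt = 0.08·0.25 = 0.02, so R = e^0.02 = 1.0202
Risk-neutral probability p = (e^0.02 − 0.8187)/(1.2214 − 0.8187) = 0.2015/0.4027 = 0.5003
Terminal stock prices: S_uu = 96.97, S_ud = 65, S_dd = 43.57
Terminal payoffs (S − K): max(35.97, 0) = 35.97, max(4, 0) = 4, max(-17.43, 0) = 0
Node u (S = 79.39): V_u = e^(−0.02)·[0.5003·35.9686 + 0.4997·4.0000] = 19.5991
Node d (S = 53.22): V_d = e^(−0.02)·[0.5003·4.0000 + 0.4997·0.0000] = 1.9617
Node 0 (S = 65): V_0 = e^(−0.02)·[0.5003·19.5991 + 0.4997·1.9617] = 10.5727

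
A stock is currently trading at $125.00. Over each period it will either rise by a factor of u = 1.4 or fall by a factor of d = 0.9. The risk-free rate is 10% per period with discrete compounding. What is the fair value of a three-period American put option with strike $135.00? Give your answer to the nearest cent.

Risk-neutral probability p = (1 + 0.1 − 0.9)/(1.4 − 0.9) = 0.2000/0.5000 = 0.4000
Terminal stock prices: S_uuu = 343, S_uud = 220.5, S_udd = 141.8, S_ddd = 91.13
Terminal payoffs (K − S): max(-208, 0) = 0, max(-85.5, 0) = 0, max(-6.75, 0) = 0, max(43.87, 0) = 43.87
Node uu (S = 245): continuation = 1/1.1·[0.4000·0.0000 + 0.6000·0.0000] = 0.0000; exercise value = 0.0000 ≤ continuation, so V_uu = 0.0000
Node ud (S = 157.5): continuation = 1/1.1·[0.4000·0.0000 + 0.6000·0.0000] = 0.0000; exercise value = 0.0000 ≤ continuation, so V_ud = 0.0000
Node dd (S = 101.2): continuation = 1/1.1·[0.4000·0.0000 + 0.6000·43.8750] = 23.9318; exercise value = 33.7500 > continuation, so V_dd = 33.7500 (exercise)
Node u (S = 175): continuation = 1/1.1·[0.4000·0.0000 + 0.6000·0.0000] = 0.0000; exercise value = 0.0000 ≤ continuation, so V_u = 0.0000
Node d (S = 112.5): continuation = 1/1.1·[0.4000·0.0000 + 0.6000·33.7500] = 18.4091; exercise value = 22.5000 > continuation, so V_d = 22.5000 (exercise)
Node 0 (S = 125): continuation = 1/1.1·[0.4000·0.0000 + 0.6000·22.5000] = 12.2727; exercise value = 10.0000 ≤ continuation, so V_0 = 12.2727

$12.27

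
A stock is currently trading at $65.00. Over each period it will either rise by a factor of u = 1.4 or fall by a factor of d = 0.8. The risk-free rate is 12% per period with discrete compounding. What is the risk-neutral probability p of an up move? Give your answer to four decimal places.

Risk-neutral probability p = (1 + 0.12 − 0.8)/(1.4 − 0.8) = 0.3200/0.6000 = 0.5333

p = 0.5333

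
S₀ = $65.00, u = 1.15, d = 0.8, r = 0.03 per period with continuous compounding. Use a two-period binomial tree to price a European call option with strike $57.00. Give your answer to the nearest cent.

$13.01

Risk-neutral probability p = (e^0.03 − 0.8)/(1.15 − 0.8) = 0.2305/0.3500 = 0.6584
Terminal stock prices: S_uu = 85.96, S_ud = 59.8, S_dd = 41.6
Terminal payoffs (S − K): max(28.96, 0) = 28.96, max(2.8, 0) = 2.8, max(-15.4, 0) = 0
Node u (S = 74.75): V_u = e^(−0.03)·[0.6584·28.9625 + 0.3416·2.8000] = 19.4346
Node d (S = 52): V_d = e^(−0.03)·[0.6584·2.8000 + 0.3416·0.0000] = 1.7891
Node 0 (S = 65): V_0 = e^(−0.03)·[0.6584·19.4346 + 0.3416·1.7891] = 13.0114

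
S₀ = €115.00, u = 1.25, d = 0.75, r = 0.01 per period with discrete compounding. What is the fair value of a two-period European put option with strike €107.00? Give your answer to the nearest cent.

€9.56

Risk-neutral probability p = (1 + 0.01 − 0.75)/(1.25 − 0.75) = 0.2600/0.5000 = 0.5200
Terminal stock prices: S_uu = 179.7, S_ud = 107.8, S_dd = 64.69
Terminal payoffs (K − S): max(-72.69, 0) = 0, max(-0.8125, 0) = 0, max(42.31, 0) = 42.31
Node u (S = 143.8): V_u = 1/1.01·[0.5200·0.0000 + 0.4800·0.0000] = 0.0000
Node d (S = 86.25): V_d = 1/1.01·[0.5200·0.0000 + 0.4800·42.3125] = 20.1089
Node 0 (S = 115): V_0 = 1/1.01·[0.5200·0.0000 + 0.4800·20.1089] = 9.5567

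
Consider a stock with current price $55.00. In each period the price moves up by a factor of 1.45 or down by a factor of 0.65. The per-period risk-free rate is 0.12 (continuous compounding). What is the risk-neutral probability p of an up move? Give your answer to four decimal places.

p = 0.5969

Risk-neutral probability p = (e^0.12 − 0.65)/(1.45 − 0.65) = 0.4775/0.8000 = 0.5969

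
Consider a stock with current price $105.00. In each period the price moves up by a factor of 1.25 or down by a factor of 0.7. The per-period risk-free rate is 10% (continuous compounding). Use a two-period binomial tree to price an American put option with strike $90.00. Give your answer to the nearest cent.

Risk-neutral probability p = (e^0.1 − 0.7)/(1.25 − 0.7) = 0.4052/0.5500 = 0.7367
Terminal stock prices: S_uu = 164.1, S_ud = 91.88, S_dd = 51.45
Terminal payoffs (K − S): max(-74.06, 0) = 0, max(-1.875, 0) = 0, max(38.55, 0) = 38.55
Node u (S = 131.2): continuation = e^(−0.1)·[0.7367·0.0000 + 0.2633·0.0000] = 0.0000; exercise value = 0.0000 ≤ continuation, so V_u = 0.0000
Node d (S = 73.5): continuation = e^(−0.1)·[0.7367·0.0000 + 0.2633·38.5500] = 9.1852; exercise value = 16.5000 > continuation, so V_d = 16.5000 (exercise)
Node 0 (S = 105): continuation = e^(−0.1)·[0.7367·0.0000 + 0.2633·16.5000] = 3.9314; exercise value = 0.0000 ≤ continuation, so V_0 = 3.9314

$3.93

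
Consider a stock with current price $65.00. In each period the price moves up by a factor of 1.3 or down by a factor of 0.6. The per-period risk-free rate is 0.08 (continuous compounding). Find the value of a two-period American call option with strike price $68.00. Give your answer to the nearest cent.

$17.00

Risk-neutral probability p = (e^0.08 − 0.6)/(1.3 − 0.6) = 0.4833/0.7000 = 0.6904
Terminal stock prices: S_uu = 109.9, S_ud = 50.7, S_dd = 23.4
Terminal payoffs (S − K): max(41.85, 0) = 41.85, max(-17.3, 0) = 0, max(-44.6, 0) = 0
Node u (S = 84.5): continuation = e^(−0.08)·[0.6904·41.8500 + 0.3096·0.0000] = 26.6722; exercise value = 16.5000 ≤ continuation, so V_u = 26.6722
Node d (S = 39): continuation = e^(−0.08)·[0.6904·0.0000 + 0.3096·0.0000] = 0.0000; exercise value = 0.0000 ≤ continuation, so V_d = 0.0000
Node 0 (S = 65): continuation = e^(−0.08)·[0.6904·26.6722 + 0.3096·0.0000] = 16.9990; exercise value = 0.0000 ≤ continuation, so V_0 = 16.9990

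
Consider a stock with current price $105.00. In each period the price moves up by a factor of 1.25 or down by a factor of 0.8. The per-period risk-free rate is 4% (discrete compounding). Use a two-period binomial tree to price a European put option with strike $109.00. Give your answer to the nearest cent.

Risk-neutral probability p = (1 + 0.04 − 0.8)/(1.25 − 0.8) = 0.2400/0.4500 = 0.5333
Terminal stock prices: S_uu = 164.1, S_ud = 105, S_dd = 67.2
Terminal payoffs (K − S): max(-55.06, 0) = 0, max(4, 0) = 4, max(41.8, 0) = 41.8
Node u (S = 131.2): V_u = 1/1.04·[0.5333·0.0000 + 0.4667·4.0000] = 1.7949
Node d (S = 84): V_d = 1/1.04·[0.5333·4.0000 + 0.4667·41.8000] = 20.8077
Node 0 (S = 105): V_0 = 1/1.04·[0.5333·1.7949 + 0.4667·20.8077] = 10.2572

$10.26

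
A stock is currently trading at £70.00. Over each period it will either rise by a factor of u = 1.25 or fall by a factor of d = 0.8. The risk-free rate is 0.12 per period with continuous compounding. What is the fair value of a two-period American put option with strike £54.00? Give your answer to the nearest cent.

£0.54

Risk-neutral probability p = (e^0.12 − 0.8)/(1.25 − 0.8) = 0.3275/0.4500 = 0.7278
Terminal stock prices: S_uu = 109.4, S_ud = 70, S_dd = 44.8
Terminal payoffs (K − S): max(-55.38, 0) = 0, max(-16, 0) = 0, max(9.2, 0) = 9.2
Node u (S = 87.5): continuation = e^(−0.12)·[0.7278·0.0000 + 0.2722·0.0000] = 0.0000; exercise value = 0.0000 ≤ continuation, so V_u = 0.0000
Node d (S = 56): continuation = e^(−0.12)·[0.7278·0.0000 + 0.2722·9.2000] = 2.2213; exercise value = 0.0000 ≤ continuation, so V_d = 2.2213
Node 0 (S = 70): continuation = e^(−0.12)·[0.7278·0.0000 + 0.2722·2.2213] = 0.5363; exercise value = 0.0000 ≤ continuation, so V_0 = 0.5363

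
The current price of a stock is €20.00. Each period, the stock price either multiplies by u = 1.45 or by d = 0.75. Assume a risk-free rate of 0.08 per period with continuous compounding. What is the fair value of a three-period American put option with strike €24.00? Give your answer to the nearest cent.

€5.14

Risk-neutral probability p = (e^0.08 − 0.75)/(1.45 − 0.75) = 0.3333/0.7000 = 0.4761
Terminal stock prices: S_uuu = 60.97, S_uud = 31.54, S_udd = 16.31, S_ddd = 8.438
Terminal payoffs (K − S): max(-36.97, 0) = 0, max(-7.537, 0) = 0, max(7.688, 0) = 7.688, max(15.56, 0) = 15.56
Node uu (S = 42.05): continuation = e^(−0.08)·[0.4761·0.0000 + 0.5239·0.0000] = 0.0000; exercise value = 0.0000 ≤ continuation, so V_uu = 0.0000
Node ud (S = 21.75): continuation = e^(−0.08)·[0.4761·0.0000 + 0.5239·7.6875] = 3.7177; exercise value = 2.2500 ≤ continuation, so V_ud = 3.7177
Node dd (S = 11.25): continuation = e^(−0.08)·[0.4761·7.6875 + 0.5239·15.5625] = 10.9048; exercise value = 12.7500 > continuation, so V_dd = 12.7500 (exercise)
Node u (S = 29): continuation = e^(−0.08)·[0.4761·0.0000 + 0.5239·3.7177] = 1.7979; exercise value = 0.0000 ≤ continuation, so V_u = 1.7979
Node d (S = 15): continuation = e^(−0.08)·[0.4761·3.7177 + 0.5239·12.7500] = 7.7999; exercise value = 9.0000 > continuation, so V_d = 9.0000 (exercise)
Node 0 (S = 20): continuation = e^(−0.08)·[0.4761·1.7979 + 0.5239·9.0000] = 5.1426; exercise value = 4.0000 ≤ continuation, so V_0 = 5.1426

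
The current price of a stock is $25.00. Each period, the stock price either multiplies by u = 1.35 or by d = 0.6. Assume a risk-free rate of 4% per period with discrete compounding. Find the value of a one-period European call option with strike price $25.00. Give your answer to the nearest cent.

Risk-neutral probability p = (1 + 0.04 − 0.6)/(1.35 − 0.6) = 0.4400/0.7500 = 0.5867
Terminal stock prices: S_u = 33.75, S_d = 15
Terminal payoffs (S − K): max(8.75, 0) = 8.75, max(-10, 0) = 0
Node 0 (S = 25): V_0 = 1/1.04·[0.5867·8.7500 + 0.4133·0.0000] = 4.9359

$4.94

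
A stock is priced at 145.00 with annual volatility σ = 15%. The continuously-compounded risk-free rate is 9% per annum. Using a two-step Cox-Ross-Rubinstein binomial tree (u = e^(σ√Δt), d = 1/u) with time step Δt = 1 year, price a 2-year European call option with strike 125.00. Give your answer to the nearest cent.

41.33

CRR parameters: u = e^(σ√Δt) = e^(0.15·√1) = 1.1618, d = 1/u = 0.8607
Per-period rate: rΔt = 0.09·1 = 0.09, so R = e^0.09 = 1.0942
Risk-neutral probability p = (e^0.09 − 0.8607)/(1.1618 − 0.8607) = 0.2335/0.3011 = 0.7753
Terminal stock prices: S_uu = 195.7, S_ud = 145, S_dd = 107.4
Terminal payoffs (S − K): max(70.73, 0) = 70.73, max(20, 0) = 20, max(-17.58, 0) = 0
Node u (S = 168.5): V_u = e^(−0.09)·[0.7753·70.7295 + 0.2247·20.0000] = 54.2246
Node d (S = 124.8): V_d = e^(−0.09)·[0.7753·20.0000 + 0.2247·0.0000] = 14.1716
Node 0 (S = 145): V_0 = e^(−0.09)·[0.7753·54.2246 + 0.2247·14.1716] = 41.3326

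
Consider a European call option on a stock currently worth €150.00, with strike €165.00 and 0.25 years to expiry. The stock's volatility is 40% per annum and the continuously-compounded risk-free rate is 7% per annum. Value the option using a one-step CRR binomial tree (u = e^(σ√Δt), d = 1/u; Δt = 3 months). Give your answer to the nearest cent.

CRR parameters: u = e^(σ√Δt) = e^(0.4·√0.25) = 1.2214, d = 1/u = 0.8187
Per-period rate: rΔt = 0.07·0.25 = 0.0175, so R = e^0.0175 = 1.0177
Risk-neutral probability p = (e^0.0175 − 0.8187)/(1.2214 − 0.8187) = 0.1989/0.4027 = 0.4940
Terminal stock prices: S_u = 183.2, S_d = 122.8
Terminal payoffs (S − K): max(18.21, 0) = 18.21, max(-42.19, 0) = 0
Node 0 (S = 150): V_0 = e^(−0.0175)·[0.4940·18.2104 + 0.5060·0.0000] = 8.8400

€8.84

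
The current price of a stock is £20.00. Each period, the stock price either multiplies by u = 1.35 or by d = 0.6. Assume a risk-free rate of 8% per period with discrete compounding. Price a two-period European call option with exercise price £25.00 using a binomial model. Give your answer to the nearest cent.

£4.02

Risk-neutral probability p = (1 + 0.08 − 0.6)/(1.35 − 0.6) = 0.4800/0.7500 = 0.6400
Terminal stock prices: S_uu = 36.45, S_ud = 16.2, S_dd = 7.2
Terminal payoffs (S − K): max(11.45, 0) = 11.45, max(-8.8, 0) = 0, max(-17.8, 0) = 0
Node u (S = 27): V_u = 1/1.08·[0.6400·11.4500 + 0.3600·0.0000] = 6.7852
Node d (S = 12): V_d = 1/1.08·[0.6400·0.0000 + 0.3600·0.0000] = 0.0000
Node 0 (S = 20): V_0 = 1/1.08·[0.6400·6.7852 + 0.3600·0.0000] = 4.0209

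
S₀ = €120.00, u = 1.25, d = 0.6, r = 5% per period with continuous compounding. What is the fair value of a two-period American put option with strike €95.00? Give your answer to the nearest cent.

€7.65

Risk-neutral probability p = (e^0.05 − 0.6)/(1.25 − 0.6) = 0.4513/0.6500 = 0.6943
Terminal stock prices: S_uu = 187.5, S_ud = 90, S_dd = 43.2
Terminal payoffs (K − S): max(-92.5, 0) = 0, max(5, 0) = 5, max(51.8, 0) = 51.8
Node u (S = 150): continuation = e^(−0.05)·[0.6943·0.0000 + 0.3057·5.0000] = 1.4541; exercise value = 0.0000 ≤ continuation, so V_u = 1.4541
Node d (S = 72): continuation = e^(−0.05)·[0.6943·5.0000 + 0.3057·51.8000] = 18.3668; exercise value = 23.0000 > continuation, so V_d = 23.0000 (exercise)
Node 0 (S = 120): continuation = e^(−0.05)·[0.6943·1.4541 + 0.3057·23.0000] = 7.6493; exercise value = 0.0000 ≤ continuation, so V_0 = 7.6493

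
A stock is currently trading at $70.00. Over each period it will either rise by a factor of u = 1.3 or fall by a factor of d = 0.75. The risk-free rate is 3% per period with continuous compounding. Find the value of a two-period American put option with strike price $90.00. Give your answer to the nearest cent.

$22.95

Risk-neutral probability p = (e^0.03 − 0.75)/(1.3 − 0.75) = 0.2805/0.5500 = 0.5099
Terminal stock prices: S_uu = 118.3, S_ud = 68.25, S_dd = 39.38
Terminal payoffs (K − S): max(-28.3, 0) = 0, max(21.75, 0) = 21.75, max(50.62, 0) = 50.62
Node u (S = 91): continuation = e^(−0.03)·[0.5099·0.0000 + 0.4901·21.7500] = 10.3443; exercise value = 0.0000 ≤ continuation, so V_u = 10.3443
Node d (S = 52.5): continuation = e^(−0.03)·[0.5099·21.7500 + 0.4901·50.6250] = 34.8401; exercise value = 37.5000 > continuation, so V_d = 37.5000 (exercise)
Node 0 (S = 70): continuation = e^(−0.03)·[0.5099·10.3443 + 0.4901·37.5000] = 22.9538; exercise value = 20.0000 ≤ continuation, so V_0 = 22.9538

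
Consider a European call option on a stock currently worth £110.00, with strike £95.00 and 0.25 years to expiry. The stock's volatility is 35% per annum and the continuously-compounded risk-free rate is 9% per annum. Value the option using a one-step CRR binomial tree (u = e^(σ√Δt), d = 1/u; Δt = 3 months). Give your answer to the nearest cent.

CRR parameters: u = e^(σ√Δt) = e^(0.35·√0.25) = 1.1912, d = 1/u = 0.8395
Per-period rate: rΔt = 0.09·0.25 = 0.0225, so R = e^0.0225 = 1.0228
Risk-neutral probability p = (e^0.0225 − 0.8395)/(1.1912 − 0.8395) = 0.1833/0.3518 = 0.5210
Terminal stock prices: S_u = 131, S_d = 92.34
Terminal payoffs (S − K): max(36.04, 0) = 36.04, max(-2.66, 0) = 0
Node 0 (S = 110): V_0 = e^(−0.0225)·[0.5210·36.0371 + 0.4790·0.0000] = 18.3592

£18.36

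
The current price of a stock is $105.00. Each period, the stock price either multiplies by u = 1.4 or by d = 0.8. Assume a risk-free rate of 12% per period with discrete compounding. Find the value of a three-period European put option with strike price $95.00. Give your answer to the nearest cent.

$3.21

Risk-neutral probability p = (1 + 0.12 − 0.8)/(1.4 − 0.8) = 0.3200/0.6000 = 0.5333
Terminal stock prices: S_uuu = 288.1, S_uud = 164.6, S_udd = 94.08, S_ddd = 53.76
Terminal payoffs (K − S): max(-193.1, 0) = 0, max(-69.64, 0) = 0, max(0.92, 0) = 0.92, max(41.24, 0) = 41.24
Node uu (S = 205.8): V_uu = 1/1.12·[0.5333·0.0000 + 0.4667·0.0000] = 0.0000
Node ud (S = 117.6): V_ud = 1/1.12·[0.5333·0.0000 + 0.4667·0.9200] = 0.3833
Node dd (S = 67.2): V_dd = 1/1.12·[0.5333·0.9200 + 0.4667·41.2400] = 17.6214
Node u (S = 147): V_u = 1/1.12·[0.5333·0.0000 + 0.4667·0.3833] = 0.1597
Node d (S = 84): V_d = 1/1.12·[0.5333·0.3833 + 0.4667·17.6214] = 7.5248
Node 0 (S = 105): V_0 = 1/1.12·[0.5333·0.1597 + 0.4667·7.5248] = 3.2114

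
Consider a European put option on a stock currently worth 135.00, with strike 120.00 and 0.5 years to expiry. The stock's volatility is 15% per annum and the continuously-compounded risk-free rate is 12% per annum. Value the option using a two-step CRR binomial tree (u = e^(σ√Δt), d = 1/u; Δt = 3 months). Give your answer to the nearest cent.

CRR parameters: u = e^(σ√Δt) = e^(0.15·√0.25) = 1.0779, d = 1/u = 0.9277
Per-period rate: rΔt = 0.12·0.25 = 0.03, so R = e^0.03 = 1.0305
Risk-neutral probability p = (e^0.03 − 0.9277)/(1.0779 − 0.9277) = 0.1027/0.1501 = 0.6841
Terminal stock prices: S_uu = 156.8, S_ud = 135, S_dd = 116.2
Terminal payoffs (K − S): max(-36.85, 0) = 0, max(-15, 0) = 0, max(3.804, 0) = 3.804
Node u (S = 145.5): V_u = e^(−0.03)·[0.6841·0.0000 + 0.3159·0.0000] = 0.0000
Node d (S = 125.2): V_d = e^(−0.03)·[0.6841·0.0000 + 0.3159·3.8044] = 1.1663
Node 0 (S = 135): V_0 = e^(−0.03)·[0.6841·0.0000 + 0.3159·1.1663] = 0.3575

0.36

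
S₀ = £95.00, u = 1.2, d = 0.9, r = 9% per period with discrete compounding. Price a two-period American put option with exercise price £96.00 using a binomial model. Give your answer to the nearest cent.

£3.53

Risk-neutral probability p = (1 + 0.09 − 0.9)/(1.2 − 0.9) = 0.1900/0.3000 = 0.6333
Terminal stock prices: S_uu = 136.8, S_ud = 102.6, S_dd = 76.95
Terminal payoffs (K − S): max(-40.8, 0) = 0, max(-6.6, 0) = 0, max(19.05, 0) = 19.05
Node u (S = 114): continuation = 1/1.09·[0.6333·0.0000 + 0.3667·0.0000] = 0.0000; exercise value = 0.0000 ≤ continuation, so V_u = 0.0000
Node d (S = 85.5): continuation = 1/1.09·[0.6333·0.0000 + 0.3667·19.0500] = 6.4083; exercise value = 10.5000 > continuation, so V_d = 10.5000 (exercise)
Node 0 (S = 95): continuation = 1/1.09·[0.6333·0.0000 + 0.3667·10.5000] = 3.5321; exercise value = 1.0000 ≤ continuation, so V_0 = 3.5321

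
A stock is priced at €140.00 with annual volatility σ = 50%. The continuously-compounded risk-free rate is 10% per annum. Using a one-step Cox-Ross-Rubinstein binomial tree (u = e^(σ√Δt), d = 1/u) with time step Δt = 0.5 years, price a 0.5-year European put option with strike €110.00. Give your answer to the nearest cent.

€5.74

CRR parameters: u = e^(σ√Δt) = e^(0.5·√0.5) = 1.4241, d = 1/u = 0.7022
Per-period rate: rΔt = 0.1·0.5 = 0.05, so R = e^0.05 = 1.0513
Risk-neutral probability p = (e^0.05 − 0.7022)/(1.4241 − 0.7022) = 0.3491/0.7219 = 0.4835
Terminal stock prices: S_u = 199.4, S_d = 98.31
Terminal payoffs (K − S): max(-89.38, 0) = 0, max(11.69, 0) = 11.69
Node 0 (S = 140): V_0 = e^(−0.05)·[0.4835·0.0000 + 0.5165·11.6936] = 5.7447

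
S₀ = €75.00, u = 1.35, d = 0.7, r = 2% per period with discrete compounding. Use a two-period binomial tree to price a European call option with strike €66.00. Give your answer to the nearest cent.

€18.81

Risk-neutral probability p = (1 + 0.02 − 0.7)/(1.35 − 0.7) = 0.3200/0.6500 = 0.4923
Terminal stock prices: S_uu = 136.7, S_ud = 70.88, S_dd = 36.75
Terminal payoffs (S − K): max(70.69, 0) = 70.69, max(4.875, 0) = 4.875, max(-29.25, 0) = 0
Node u (S = 101.2): V_u = 1/1.02·[0.4923·70.6875 + 0.5077·4.8750] = 36.5441
Node d (S = 52.5): V_d = 1/1.02·[0.4923·4.8750 + 0.5077·0.0000] = 2.3529
Node 0 (S = 75): V_0 = 1/1.02·[0.4923·36.5441 + 0.5077·2.3529] = 18.8093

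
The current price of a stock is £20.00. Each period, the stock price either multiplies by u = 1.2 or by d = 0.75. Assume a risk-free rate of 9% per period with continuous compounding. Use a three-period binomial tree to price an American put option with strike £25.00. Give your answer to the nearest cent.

Risk-neutral probability p = (e^0.09 − 0.75)/(1.2 − 0.75) = 0.3442/0.4500 = 0.7648
Terminal stock prices: S_uuu = 34.56, S_uud = 21.6, S_udd = 13.5, S_ddd = 8.438
Terminal payoffs (K − S): max(-9.56, 0) = 0, max(3.4, 0) = 3.4, max(11.5, 0) = 11.5, max(16.56, 0) = 16.56
Node uu (S = 28.8): continuation = e^(−0.09)·[0.7648·0.0000 + 0.2352·3.4000] = 0.7308; exercise value = 0.0000 ≤ continuation, so V_uu = 0.7308
Node ud (S = 18): continuation = e^(−0.09)·[0.7648·3.4000 + 0.2352·11.5000] = 4.8483; exercise value = 7.0000 > continuation, so V_ud = 7.0000 (exercise)
Node dd (S = 11.25): continuation = e^(−0.09)·[0.7648·11.5000 + 0.2352·16.5625] = 11.5983; exercise value = 13.7500 > continuation, so V_dd = 13.7500 (exercise)
Node u (S = 24): continuation = e^(−0.09)·[0.7648·0.7308 + 0.2352·7.0000] = 2.0153; exercise value = 1.0000 ≤ continuation, so V_u = 2.0153
Node d (S = 15): continuation = e^(−0.09)·[0.7648·7.0000 + 0.2352·13.7500] = 7.8483; exercise value = 10.0000 > continuation, so V_d = 10.0000 (exercise)
Node 0 (S = 20): continuation = e^(−0.09)·[0.7648·2.0153 + 0.2352·10.0000] = 3.5580; exercise value = 5.0000 > continuation, so V_0 = 5.0000 (exercise)

£5.00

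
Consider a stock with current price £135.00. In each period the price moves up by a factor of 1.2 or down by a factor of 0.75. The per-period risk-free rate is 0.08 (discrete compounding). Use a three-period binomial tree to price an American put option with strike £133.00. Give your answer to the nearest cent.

£9.77

Risk-neutral probability p = (1 + 0.08 − 0.75)/(1.2 − 0.75) = 0.3300/0.4500 = 0.7333
Terminal stock prices: S_uuu = 233.3, S_uud = 145.8, S_udd = 91.12, S_ddd = 56.95
Terminal payoffs (K − S): max(-100.3, 0) = 0, max(-12.8, 0) = 0, max(41.88, 0) = 41.88, max(76.05, 0) = 76.05
Node uu (S = 194.4): continuation = 1/1.08·[0.7333·0.0000 + 0.2667·0.0000] = 0.0000; exercise value = 0.0000 ≤ continuation, so V_uu = 0.0000
Node ud (S = 121.5): continuation = 1/1.08·[0.7333·0.0000 + 0.2667·41.8750] = 10.3395; exercise value = 11.5000 > continuation, so V_ud = 11.5000 (exercise)
Node dd (S = 75.94): continuation = 1/1.08·[0.7333·41.8750 + 0.2667·76.0469] = 47.2106; exercise value = 57.0625 > continuation, so V_dd = 57.0625 (exercise)
Node u (S = 162): continuation = 1/1.08·[0.7333·0.0000 + 0.2667·11.5000] = 2.8395; exercise value = 0.0000 ≤ continuation, so V_u = 2.8395
Node d (S = 101.2): continuation = 1/1.08·[0.7333·11.5000 + 0.2667·57.0625] = 21.8981; exercise value = 31.7500 > continuation, so V_d = 31.7500 (exercise)
Node 0 (S = 135): continuation = 1/1.08·[0.7333·2.8395 + 0.2667·31.7500] = 9.7676; exercise value = 0.0000 ≤ continuation, so V_0 = 9.7676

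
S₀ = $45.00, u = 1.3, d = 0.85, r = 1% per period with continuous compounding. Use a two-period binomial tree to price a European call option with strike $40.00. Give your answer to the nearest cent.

$8.84

Risk-neutral probability p = (e^0.01 − 0.85)/(1.3 − 0.85) = 0.1601/0.4500 = 0.3557
Terminal stock prices: S_uu = 76.05, S_ud = 49.73, S_dd = 32.51
Terminal payoffs (S − K): max(36.05, 0) = 36.05, max(9.725, 0) = 9.725, max(-7.488, 0) = 0
Node u (S = 58.5): V_u = e^(−0.01)·[0.3557·36.0500 + 0.6443·9.7250] = 18.8980
Node d (S = 38.25): V_d = e^(−0.01)·[0.3557·9.7250 + 0.6443·0.0000] = 3.4244
Node 0 (S = 45): V_0 = e^(−0.01)·[0.3557·18.8980 + 0.6443·3.4244] = 8.8390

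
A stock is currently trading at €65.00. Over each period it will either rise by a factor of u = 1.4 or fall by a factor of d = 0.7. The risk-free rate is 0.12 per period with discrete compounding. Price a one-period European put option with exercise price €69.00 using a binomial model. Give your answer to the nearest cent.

€8.39

Risk-neutral probability p = (1 + 0.12 − 0.7)/(1.4 − 0.7) = 0.4200/0.7000 = 0.6000
Terminal stock prices: S_u = 91, S_d = 45.5
Terminal payoffs (K − S): max(-22, 0) = 0, max(23.5, 0) = 23.5
Node 0 (S = 65): V_0 = 1/1.12·[0.6000·0.0000 + 0.4000·23.5000] = 8.3929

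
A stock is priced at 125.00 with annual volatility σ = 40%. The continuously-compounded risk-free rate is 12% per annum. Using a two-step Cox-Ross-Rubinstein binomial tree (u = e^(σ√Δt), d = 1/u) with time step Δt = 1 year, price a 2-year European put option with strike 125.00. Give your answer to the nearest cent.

CRR parameters: u = e^(σ√Δt) = e^(0.4·√1) = 1.4918, d = 1/u = 0.6703
Per-period rate: rΔt = 0.12·1 = 0.12, so R = e^0.12 = 1.1275
Risk-neutral probability p = (e^0.12 − 0.6703)/(1.4918 − 0.6703) = 0.4572/0.8215 = 0.5565
Terminal stock prices: S_uu = 278.2, S_ud = 125, S_dd = 56.17
Terminal payoffs (K − S): max(-153.2, 0) = 0, max(0, 0) = 0, max(68.83, 0) = 68.83
Node u (S = 186.5): V_u = e^(−0.12)·[0.5565·0.0000 + 0.4435·0.0000] = 0.0000
Node d (S = 83.79): V_d = e^(−0.12)·[0.5565·0.0000 + 0.4435·68.8339] = 27.0750
Node 0 (S = 125): V_0 = e^(−0.12)·[0.5565·0.0000 + 0.4435·27.0750] = 10.6497

10.65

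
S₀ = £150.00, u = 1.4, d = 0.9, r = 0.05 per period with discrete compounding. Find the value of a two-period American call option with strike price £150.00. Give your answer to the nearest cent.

Risk-neutral probability p = (1 + 0.05 − 0.9)/(1.4 − 0.9) = 0.1500/0.5000 = 0.3000
Terminal stock prices: S_uu = 294, S_ud = 189, S_dd = 121.5
Terminal payoffs (S − K): max(144, 0) = 144, max(39, 0) = 39, max(-28.5, 0) = 0
Node u (S = 210): continuation = 1/1.05·[0.3000·144.0000 + 0.7000·39.0000] = 67.1429; exercise value = 60.0000 ≤ continuation, so V_u = 67.1429
Node d (S = 135): continuation = 1/1.05·[0.3000·39.0000 + 0.7000·0.0000] = 11.1429; exercise value = 0.0000 ≤ continuation, so V_d = 11.1429
Node 0 (S = 150): continuation = 1/1.05·[0.3000·67.1429 + 0.7000·11.1429] = 26.6122; exercise value = 0.0000 ≤ continuation, so V_0 = 26.6122

£26.61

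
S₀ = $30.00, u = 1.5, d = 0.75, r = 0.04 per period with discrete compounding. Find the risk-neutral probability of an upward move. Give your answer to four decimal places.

Risk-neutral probability p = (1 + 0.04 − 0.75)/(1.5 − 0.75) = 0.2900/0.7500 = 0.3867

p = 0.3867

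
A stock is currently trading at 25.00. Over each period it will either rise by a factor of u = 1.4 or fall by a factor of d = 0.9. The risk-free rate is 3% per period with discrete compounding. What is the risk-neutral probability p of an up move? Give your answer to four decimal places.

Risk-neutral probability p = (1 + 0.03 − 0.9)/(1.4 − 0.9) = 0.1300/0.5000 = 0.2600

p = 0.2600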